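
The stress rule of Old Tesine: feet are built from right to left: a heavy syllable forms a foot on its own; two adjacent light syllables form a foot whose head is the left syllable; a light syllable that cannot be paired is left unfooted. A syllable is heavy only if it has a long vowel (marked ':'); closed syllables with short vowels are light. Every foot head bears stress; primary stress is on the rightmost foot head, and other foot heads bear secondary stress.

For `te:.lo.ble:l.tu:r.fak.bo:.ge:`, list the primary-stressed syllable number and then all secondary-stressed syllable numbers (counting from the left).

Weights: 1 te: H, 2 lo L, 3 ble:l H, 4 tu:r H, 5 fak L, 6 bo: H, 7 ge: H.
Parse right to left (heavy = foot alone; LL = one foot; stranded L unfooted): (ˈte:) lo (ˈble:l) (ˈtu:r) fak (ˈbo:) (ˈge:).
Foot heads: 1, 3, 4, 6, 7.
Primary stress on the rightmost head = syllable 7.
Secondary stress on 1, 3, 4, 6: ˌte:.lo.ˌble:l.ˌtu:r.fak.ˌbo:.ˈge:.

primary 7, secondary 1, 3, 4, 6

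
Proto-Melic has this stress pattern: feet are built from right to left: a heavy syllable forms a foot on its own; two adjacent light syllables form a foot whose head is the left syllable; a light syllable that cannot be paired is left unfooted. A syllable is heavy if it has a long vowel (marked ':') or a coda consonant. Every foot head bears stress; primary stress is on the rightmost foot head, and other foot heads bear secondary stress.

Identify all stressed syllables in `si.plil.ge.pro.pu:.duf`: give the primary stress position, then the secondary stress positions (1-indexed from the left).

primary 6, secondary 2, 3, 5

Weights: 1 si L, 2 plil H, 3 ge L, 4 pro L, 5 pu: H, 6 duf H.
Parse right to left (heavy = foot alone; LL = one foot; stranded L unfooted): si (ˈplil) (ˈge.pro) (ˈpu:) (ˈduf).
Foot heads: 2, 3, 5, 6.
Primary stress on the rightmost head = syllable 6.
Secondary stress on 2, 3, 5: si.ˌplil.ˌge.pro.ˌpu:.ˈduf.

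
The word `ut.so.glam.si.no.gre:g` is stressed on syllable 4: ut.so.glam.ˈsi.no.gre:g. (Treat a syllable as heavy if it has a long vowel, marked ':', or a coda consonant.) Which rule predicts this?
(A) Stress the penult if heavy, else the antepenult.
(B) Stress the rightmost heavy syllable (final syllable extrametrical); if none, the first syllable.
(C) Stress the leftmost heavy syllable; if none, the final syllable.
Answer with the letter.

A

Rule A → syllable 4 ✓.
Rule B → syllable 3 (observed: 4).
Rule C → syllable 1 (observed: 4).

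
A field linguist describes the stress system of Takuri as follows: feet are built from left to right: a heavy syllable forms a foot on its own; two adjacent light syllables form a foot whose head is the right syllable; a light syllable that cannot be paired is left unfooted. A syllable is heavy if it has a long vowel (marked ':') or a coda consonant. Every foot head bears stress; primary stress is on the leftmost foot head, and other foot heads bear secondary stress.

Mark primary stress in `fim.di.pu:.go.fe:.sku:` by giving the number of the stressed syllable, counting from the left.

Weights: 1 fim H, 2 di L, 3 pu: H, 4 go L, 5 fe: H, 6 sku: H.
Parse left to right (heavy = foot alone; LL = one foot; stranded L unfooted): (ˈfim) di (ˈpu:) go (ˈfe:) (ˈsku:).
Foot heads: 1, 3, 5, 6.
Primary stress on the leftmost head = syllable 1.
Primary stress: syllable 1 → ˈfim.di.pu:.go.fe:.sku:.

1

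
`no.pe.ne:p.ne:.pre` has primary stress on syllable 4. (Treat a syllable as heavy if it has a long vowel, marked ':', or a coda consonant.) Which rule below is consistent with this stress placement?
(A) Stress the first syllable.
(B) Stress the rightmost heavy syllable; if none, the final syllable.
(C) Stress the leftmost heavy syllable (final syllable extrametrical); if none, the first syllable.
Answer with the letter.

B

Rule A → syllable 1 (observed: 4).
Rule B → syllable 4 ✓.
Rule C → syllable 3 (observed: 4).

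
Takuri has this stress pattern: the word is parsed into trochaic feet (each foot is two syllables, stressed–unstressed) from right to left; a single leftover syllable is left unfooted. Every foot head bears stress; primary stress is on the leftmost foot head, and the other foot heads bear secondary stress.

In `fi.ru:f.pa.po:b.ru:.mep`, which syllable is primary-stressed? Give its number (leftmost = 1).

Parse right to left into trochaic (ˈσσ) feet: (ˈfi.ru:f) (ˈpa.po:b) (ˈru:.mep).
Foot heads (stressed positions): 1, 3, 5.
End Rule Leftmost: primary stress on the leftmost head = syllable 1.
Primary stress: syllable 1 → ˈfi.ru:f.pa.po:b.ru:.mep.

1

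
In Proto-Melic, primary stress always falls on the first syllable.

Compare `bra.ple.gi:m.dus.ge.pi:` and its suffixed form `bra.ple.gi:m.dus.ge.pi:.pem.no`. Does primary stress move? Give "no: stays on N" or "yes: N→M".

no: stays on 1

Base `bra.ple.gi:m.dus.ge.pi:` (6 syllables):
  The word has 6 syllables; the first syllable is syllable 1 (bra).
  → primary stress on syllable 1.
Suffixed `bra.ple.gi:m.dus.ge.pi:.pem.no` (8 syllables):
  The word has 8 syllables; the first syllable is syllable 1 (bra).
  → primary stress on syllable 1.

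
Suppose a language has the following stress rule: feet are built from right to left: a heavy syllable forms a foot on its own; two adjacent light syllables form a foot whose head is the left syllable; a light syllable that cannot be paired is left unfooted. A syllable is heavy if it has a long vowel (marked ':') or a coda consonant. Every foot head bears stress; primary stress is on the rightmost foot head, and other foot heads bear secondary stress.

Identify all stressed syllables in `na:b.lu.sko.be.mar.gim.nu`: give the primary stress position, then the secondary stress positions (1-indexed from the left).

Weights: 1 na:b H, 2 lu L, 3 sko L, 4 be L, 5 mar H, 6 gim H, 7 nu L.
Parse right to left (heavy = foot alone; LL = one foot; stranded L unfooted): (ˈna:b) lu (ˈsko.be) (ˈmar) (ˈgim) nu.
Foot heads: 1, 3, 5, 6.
Primary stress on the rightmost head = syllable 6.
Secondary stress on 1, 3, 5: ˌna:b.lu.ˌsko.be.ˌmar.ˈgim.nu.

primary 6, secondary 1, 3, 5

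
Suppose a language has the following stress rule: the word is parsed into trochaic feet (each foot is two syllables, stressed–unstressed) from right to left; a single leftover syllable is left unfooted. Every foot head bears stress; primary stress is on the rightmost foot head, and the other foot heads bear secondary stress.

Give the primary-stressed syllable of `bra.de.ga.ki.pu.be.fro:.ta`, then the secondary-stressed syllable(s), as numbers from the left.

primary 7, secondary 1, 3, 5

Parse right to left into trochaic (ˈσσ) feet: (ˈbra.de) (ˈga.ki) (ˈpu.be) (ˈfro:.ta).
Foot heads (stressed positions): 1, 3, 5, 7.
End Rule Rightmost: primary stress on the rightmost head = syllable 7.
Secondary stress on 1, 3, 5: ˌbra.de.ˌga.ki.ˌpu.be.ˈfro:.ta.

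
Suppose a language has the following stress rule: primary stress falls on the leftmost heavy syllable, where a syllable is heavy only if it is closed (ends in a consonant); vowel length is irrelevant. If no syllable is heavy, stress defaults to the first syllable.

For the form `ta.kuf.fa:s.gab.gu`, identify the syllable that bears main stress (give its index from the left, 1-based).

2

Weights: 1 ta L, 2 kuf H, 3 fa:s H, 4 gab H, 5 gu L.
Heavy syllables in the domain: 2, 3, 4. The leftmost is syllable 2 (kuf).
Primary stress: syllable 2 → ta.ˈkuf.fa:s.gab.gu.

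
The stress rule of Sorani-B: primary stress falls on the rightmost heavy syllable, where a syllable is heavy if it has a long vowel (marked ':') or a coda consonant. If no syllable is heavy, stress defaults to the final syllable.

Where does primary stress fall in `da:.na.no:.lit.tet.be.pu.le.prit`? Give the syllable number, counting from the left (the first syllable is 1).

9

Weights: 1 da: H, 2 na L, 3 no: H, 4 lit H, 5 tet H, 6 be L, 7 pu L, 8 le L, 9 prit H.
Heavy syllables in the domain: 1, 3, 4, 5, 9. The rightmost is syllable 9 (prit).
Primary stress: syllable 9 → da:.na.no:.lit.tet.be.pu.le.ˈprit.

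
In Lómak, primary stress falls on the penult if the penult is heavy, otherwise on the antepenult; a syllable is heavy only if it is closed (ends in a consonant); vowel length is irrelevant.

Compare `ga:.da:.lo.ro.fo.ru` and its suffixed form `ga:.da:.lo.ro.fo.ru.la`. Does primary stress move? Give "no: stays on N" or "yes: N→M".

yes: 4→5

Base `ga:.da:.lo.ro.fo.ru` (6 syllables):
  Weights: 4 ro L, 5 fo L, 6 ru L.
  The penult (syllable 5, fo) is light, so stress falls on the antepenult (syllable 4, ro).
  → primary stress on syllable 4.
Suffixed `ga:.da:.lo.ro.fo.ru.la` (7 syllables):
  Weights: 5 fo L, 6 ru L, 7 la L.
  The penult (syllable 6, ru) is light, so stress falls on the antepenult (syllable 5, fo).
  → primary stress on syllable 5.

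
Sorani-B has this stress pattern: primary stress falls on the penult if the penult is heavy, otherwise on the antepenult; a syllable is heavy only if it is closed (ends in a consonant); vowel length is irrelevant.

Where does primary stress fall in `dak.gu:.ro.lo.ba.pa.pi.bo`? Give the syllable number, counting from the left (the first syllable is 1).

Weights: 6 pa L, 7 pi L, 8 bo L.
The penult (syllable 7, pi) is light, so stress falls on the antepenult (syllable 6, pa).
Primary stress: syllable 6 → dak.gu:.ro.lo.ba.ˈpa.pi.bo.

6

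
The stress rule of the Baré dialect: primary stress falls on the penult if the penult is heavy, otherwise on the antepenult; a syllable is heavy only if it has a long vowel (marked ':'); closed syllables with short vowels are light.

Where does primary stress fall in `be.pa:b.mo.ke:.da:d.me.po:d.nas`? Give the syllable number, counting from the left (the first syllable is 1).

Weights: 6 me L, 7 po:d H, 8 nas L.
The penult (syllable 7, po:d) is heavy, so it takes stress.
Primary stress: syllable 7 → be.pa:b.mo.ke:.da:d.me.ˈpo:d.nas.

7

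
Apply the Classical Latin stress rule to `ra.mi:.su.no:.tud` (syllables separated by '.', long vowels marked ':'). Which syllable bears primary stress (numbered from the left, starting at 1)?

4

Classical Latin: stress the penult if heavy (long vowel or closed), else the antepenult.
Weights: 3 su L, 4 no: H, 5 tud H.
The penult (syllable 4, no:) is heavy, so it takes stress.
Stress on syllable 4: ra.mi:.su.ˈno:.tud.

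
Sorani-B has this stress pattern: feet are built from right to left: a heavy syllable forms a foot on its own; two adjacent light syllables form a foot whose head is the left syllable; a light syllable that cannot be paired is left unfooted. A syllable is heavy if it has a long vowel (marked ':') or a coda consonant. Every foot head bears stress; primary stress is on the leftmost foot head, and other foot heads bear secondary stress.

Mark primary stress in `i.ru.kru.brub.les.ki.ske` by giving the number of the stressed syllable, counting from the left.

Weights: 1 i L, 2 ru L, 3 kru L, 4 brub H, 5 les H, 6 ki L, 7 ske L.
Parse right to left (heavy = foot alone; LL = one foot; stranded L unfooted): i (ˈru.kru) (ˈbrub) (ˈles) (ˈki.ske).
Foot heads: 2, 4, 5, 6.
Primary stress on the leftmost head = syllable 2.
Primary stress: syllable 2 → i.ˈru.kru.brub.les.ki.ske.

2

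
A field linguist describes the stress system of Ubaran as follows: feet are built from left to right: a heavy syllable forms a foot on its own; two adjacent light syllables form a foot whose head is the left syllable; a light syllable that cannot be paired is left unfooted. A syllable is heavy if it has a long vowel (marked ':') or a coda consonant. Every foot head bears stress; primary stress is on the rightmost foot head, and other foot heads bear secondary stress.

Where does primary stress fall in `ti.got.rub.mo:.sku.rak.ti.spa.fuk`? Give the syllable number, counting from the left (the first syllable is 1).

Weights: 1 ti L, 2 got H, 3 rub H, 4 mo: H, 5 sku L, 6 rak H, 7 ti L, 8 spa L, 9 fuk H.
Parse left to right (heavy = foot alone; LL = one foot; stranded L unfooted): ti (ˈgot) (ˈrub) (ˈmo:) sku (ˈrak) (ˈti.spa) (ˈfuk).
Foot heads: 2, 3, 4, 6, 7, 9.
Primary stress on the rightmost head = syllable 9.
Primary stress: syllable 9 → ti.got.rub.mo:.sku.rak.ti.spa.ˈfuk.

9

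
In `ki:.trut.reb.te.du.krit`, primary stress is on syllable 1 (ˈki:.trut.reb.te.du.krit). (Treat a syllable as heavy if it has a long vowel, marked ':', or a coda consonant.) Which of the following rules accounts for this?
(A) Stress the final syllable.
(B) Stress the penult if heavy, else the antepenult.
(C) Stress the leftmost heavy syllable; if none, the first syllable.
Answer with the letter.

C

Rule A → syllable 6 (observed: 1).
Rule B → syllable 4 (observed: 1).
Rule C → syllable 1 ✓.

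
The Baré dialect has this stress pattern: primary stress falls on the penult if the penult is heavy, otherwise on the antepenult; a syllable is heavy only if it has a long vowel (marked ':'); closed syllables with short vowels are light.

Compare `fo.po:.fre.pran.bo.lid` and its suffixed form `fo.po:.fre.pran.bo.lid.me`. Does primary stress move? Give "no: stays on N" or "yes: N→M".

yes: 4→5

Base `fo.po:.fre.pran.bo.lid` (6 syllables):
  Weights: 4 pran L, 5 bo L, 6 lid L.
  The penult (syllable 5, bo) is light, so stress falls on the antepenult (syllable 4, pran).
  → primary stress on syllable 4.
Suffixed `fo.po:.fre.pran.bo.lid.me` (7 syllables):
  Weights: 5 bo L, 6 lid L, 7 me L.
  The penult (syllable 6, lid) is light, so stress falls on the antepenult (syllable 5, bo).
  → primary stress on syllable 5.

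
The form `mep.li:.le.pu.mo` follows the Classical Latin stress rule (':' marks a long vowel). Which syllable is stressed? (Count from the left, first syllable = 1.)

3

Classical Latin: stress the penult if heavy (long vowel or closed), else the antepenult.
Weights: 3 le L, 4 pu L, 5 mo L.
The penult (syllable 4, pu) is light, so stress falls on the antepenult (syllable 3, le).
Stress on syllable 3: mep.li:.ˈle.pu.mo.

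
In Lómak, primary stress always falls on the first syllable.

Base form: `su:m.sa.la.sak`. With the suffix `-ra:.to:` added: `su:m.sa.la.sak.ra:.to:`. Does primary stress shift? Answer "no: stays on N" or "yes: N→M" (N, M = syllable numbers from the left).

Base `su:m.sa.la.sak` (4 syllables):
  The word has 4 syllables; the first syllable is syllable 1 (su:m).
  → primary stress on syllable 1.
Suffixed `su:m.sa.la.sak.ra:.to:` (6 syllables):
  The word has 6 syllables; the first syllable is syllable 1 (su:m).
  → primary stress on syllable 1.

no: stays on 1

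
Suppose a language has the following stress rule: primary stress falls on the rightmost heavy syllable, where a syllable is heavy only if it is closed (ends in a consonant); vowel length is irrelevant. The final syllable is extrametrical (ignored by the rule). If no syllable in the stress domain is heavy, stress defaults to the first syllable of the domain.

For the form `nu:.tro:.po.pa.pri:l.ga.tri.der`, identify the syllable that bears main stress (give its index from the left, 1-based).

5

The final syllable (8, der) is extrametrical; the stress domain is syllables 1–7.
Weights: 1 nu: L, 2 tro: L, 3 po L, 4 pa L, 5 pri:l H, 6 ga L, 7 tri L.
Heavy syllables in the domain: 5. The rightmost is syllable 5 (pri:l).
Primary stress: syllable 5 → nu:.tro:.po.pa.ˈpri:l.ga.tri.der.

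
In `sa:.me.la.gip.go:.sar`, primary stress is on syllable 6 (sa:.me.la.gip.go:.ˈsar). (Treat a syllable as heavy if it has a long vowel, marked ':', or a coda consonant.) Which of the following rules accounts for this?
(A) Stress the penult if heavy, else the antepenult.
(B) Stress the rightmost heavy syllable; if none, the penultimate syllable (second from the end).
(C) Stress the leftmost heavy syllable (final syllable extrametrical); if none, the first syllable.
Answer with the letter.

Rule A → syllable 5 (observed: 6).
Rule B → syllable 6 ✓.
Rule C → syllable 1 (observed: 6).

B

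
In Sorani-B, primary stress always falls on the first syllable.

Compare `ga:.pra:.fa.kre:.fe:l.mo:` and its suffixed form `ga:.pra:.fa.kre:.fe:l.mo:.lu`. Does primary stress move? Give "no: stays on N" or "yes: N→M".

Base `ga:.pra:.fa.kre:.fe:l.mo:` (6 syllables):
  The word has 6 syllables; the first syllable is syllable 1 (ga:).
  → primary stress on syllable 1.
Suffixed `ga:.pra:.fa.kre:.fe:l.mo:.lu` (7 syllables):
  The word has 7 syllables; the first syllable is syllable 1 (ga:).
  → primary stress on syllable 1.

no: stays on 1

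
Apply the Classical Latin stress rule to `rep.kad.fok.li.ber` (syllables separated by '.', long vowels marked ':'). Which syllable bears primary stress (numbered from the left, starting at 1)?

Classical Latin: stress the penult if heavy (long vowel or closed), else the antepenult.
Weights: 3 fok H, 4 li L, 5 ber H.
The penult (syllable 4, li) is light, so stress falls on the antepenult (syllable 3, fok).
Stress on syllable 3: rep.kad.ˈfok.li.ber.

3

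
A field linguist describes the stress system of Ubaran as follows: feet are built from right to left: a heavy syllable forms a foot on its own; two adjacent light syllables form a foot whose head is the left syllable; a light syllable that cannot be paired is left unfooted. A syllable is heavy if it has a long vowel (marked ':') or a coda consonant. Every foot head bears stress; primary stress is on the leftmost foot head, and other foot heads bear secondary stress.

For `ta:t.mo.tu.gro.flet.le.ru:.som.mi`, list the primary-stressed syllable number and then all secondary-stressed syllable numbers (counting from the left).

primary 1, secondary 3, 5, 7, 8

Weights: 1 ta:t H, 2 mo L, 3 tu L, 4 gro L, 5 flet H, 6 le L, 7 ru: H, 8 som H, 9 mi L.
Parse right to left (heavy = foot alone; LL = one foot; stranded L unfooted): (ˈta:t) mo (ˈtu.gro) (ˈflet) le (ˈru:) (ˈsom) mi.
Foot heads: 1, 3, 5, 7, 8.
Primary stress on the leftmost head = syllable 1.
Secondary stress on 3, 5, 7, 8: ˈta:t.mo.ˌtu.gro.ˌflet.le.ˌru:.ˌsom.mi.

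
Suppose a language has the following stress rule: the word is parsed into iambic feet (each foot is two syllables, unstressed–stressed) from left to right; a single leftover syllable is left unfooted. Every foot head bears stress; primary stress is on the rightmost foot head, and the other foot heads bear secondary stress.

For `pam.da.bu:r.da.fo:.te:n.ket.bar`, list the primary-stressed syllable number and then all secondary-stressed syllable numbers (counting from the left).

Parse left to right into iambic (σˈσ) feet: (pam.ˈda) (bu:r.ˈda) (fo:.ˈte:n) (ket.ˈbar).
Foot heads (stressed positions): 2, 4, 6, 8.
End Rule Rightmost: primary stress on the rightmost head = syllable 8.
Secondary stress on 2, 4, 6: pam.ˌda.bu:r.ˌda.fo:.ˌte:n.ket.ˈbar.

primary 8, secondary 2, 4, 6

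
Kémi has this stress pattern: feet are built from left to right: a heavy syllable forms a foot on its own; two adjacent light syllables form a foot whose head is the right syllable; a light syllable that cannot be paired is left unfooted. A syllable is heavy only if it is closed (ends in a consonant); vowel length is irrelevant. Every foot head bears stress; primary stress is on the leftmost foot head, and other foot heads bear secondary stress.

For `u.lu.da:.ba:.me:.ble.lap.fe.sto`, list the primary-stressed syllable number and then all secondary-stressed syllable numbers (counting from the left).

Weights: 1 u L, 2 lu L, 3 da: L, 4 ba: L, 5 me: L, 6 ble L, 7 lap H, 8 fe L, 9 sto L.
Parse left to right (heavy = foot alone; LL = one foot; stranded L unfooted): (u.ˈlu) (da:.ˈba:) (me:.ˈble) (ˈlap) (fe.ˈsto).
Foot heads: 2, 4, 6, 7, 9.
Primary stress on the leftmost head = syllable 2.
Secondary stress on 4, 6, 7, 9: u.ˈlu.da:.ˌba:.me:.ˌble.ˌlap.fe.ˌsto.

primary 2, secondary 4, 6, 7, 9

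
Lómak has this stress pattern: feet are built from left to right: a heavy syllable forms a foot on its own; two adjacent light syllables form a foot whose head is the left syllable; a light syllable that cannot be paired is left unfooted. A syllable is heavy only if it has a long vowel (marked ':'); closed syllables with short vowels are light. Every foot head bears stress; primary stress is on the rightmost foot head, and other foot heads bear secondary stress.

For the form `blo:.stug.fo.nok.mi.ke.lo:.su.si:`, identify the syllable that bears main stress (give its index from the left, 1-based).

Weights: 1 blo: H, 2 stug L, 3 fo L, 4 nok L, 5 mi L, 6 ke L, 7 lo: H, 8 su L, 9 si: H.
Parse left to right (heavy = foot alone; LL = one foot; stranded L unfooted): (ˈblo:) (ˈstug.fo) (ˈnok.mi) ke (ˈlo:) su (ˈsi:).
Foot heads: 1, 2, 4, 7, 9.
Primary stress on the rightmost head = syllable 9.
Primary stress: syllable 9 → blo:.stug.fo.nok.mi.ke.lo:.su.ˈsi:.

9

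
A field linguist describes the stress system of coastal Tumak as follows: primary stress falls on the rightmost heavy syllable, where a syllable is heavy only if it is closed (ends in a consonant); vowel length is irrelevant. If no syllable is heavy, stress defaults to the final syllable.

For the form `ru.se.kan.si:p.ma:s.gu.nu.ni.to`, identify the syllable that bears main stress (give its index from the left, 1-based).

Weights: 1 ru L, 2 se L, 3 kan H, 4 si:p H, 5 ma:s H, 6 gu L, 7 nu L, 8 ni L, 9 to L.
Heavy syllables in the domain: 3, 4, 5. The rightmost is syllable 5 (ma:s).
Primary stress: syllable 5 → ru.se.kan.si:p.ˈma:s.gu.nu.ni.to.

5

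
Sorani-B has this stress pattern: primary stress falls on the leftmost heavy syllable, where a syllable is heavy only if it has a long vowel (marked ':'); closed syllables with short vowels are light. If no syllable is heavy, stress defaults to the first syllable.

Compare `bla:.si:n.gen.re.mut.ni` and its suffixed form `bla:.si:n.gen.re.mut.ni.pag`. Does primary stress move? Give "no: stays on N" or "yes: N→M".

no: stays on 1

Base `bla:.si:n.gen.re.mut.ni` (6 syllables):
  Weights: 1 bla: H, 2 si:n H, 3 gen L, 4 re L, 5 mut L, 6 ni L.
  Heavy syllables in the domain: 1, 2. The leftmost is syllable 1 (bla:).
  → primary stress on syllable 1.
Suffixed `bla:.si:n.gen.re.mut.ni.pag` (7 syllables):
  Weights: 1 bla: H, 2 si:n H, 3 gen L, 4 re L, 5 mut L, 6 ni L, 7 pag L.
  Heavy syllables in the domain: 1, 2. The leftmost is syllable 1 (bla:).
  → primary stress on syllable 1.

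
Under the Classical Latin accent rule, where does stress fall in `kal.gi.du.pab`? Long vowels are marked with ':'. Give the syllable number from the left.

2

Classical Latin: stress the penult if heavy (long vowel or closed), else the antepenult.
Weights: 2 gi L, 3 du L, 4 pab H.
The penult (syllable 3, du) is light, so stress falls on the antepenult (syllable 2, gi).
Stress on syllable 2: kal.ˈgi.du.pab.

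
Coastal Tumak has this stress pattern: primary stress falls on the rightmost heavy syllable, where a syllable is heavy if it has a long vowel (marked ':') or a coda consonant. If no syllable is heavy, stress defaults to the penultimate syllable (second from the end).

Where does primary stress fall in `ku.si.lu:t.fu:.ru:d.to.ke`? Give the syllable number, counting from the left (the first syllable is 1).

Weights: 1 ku L, 2 si L, 3 lu:t H, 4 fu: H, 5 ru:d H, 6 to L, 7 ke L.
Heavy syllables in the domain: 3, 4, 5. The rightmost is syllable 5 (ru:d).
Primary stress: syllable 5 → ku.si.lu:t.fu:.ˈru:d.to.ke.

5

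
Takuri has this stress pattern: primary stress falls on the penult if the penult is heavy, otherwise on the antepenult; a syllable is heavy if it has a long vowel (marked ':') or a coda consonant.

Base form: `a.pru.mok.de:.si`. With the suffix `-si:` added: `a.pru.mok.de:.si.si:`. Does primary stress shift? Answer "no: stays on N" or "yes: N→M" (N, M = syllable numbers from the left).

no: stays on 4

Base `a.pru.mok.de:.si` (5 syllables):
  Weights: 3 mok H, 4 de: H, 5 si L.
  The penult (syllable 4, de:) is heavy, so it takes stress.
  → primary stress on syllable 4.
Suffixed `a.pru.mok.de:.si.si:` (6 syllables):
  Weights: 4 de: H, 5 si L, 6 si: H.
  The penult (syllable 5, si) is light, so stress falls on the antepenult (syllable 4, de:).
  → primary stress on syllable 4.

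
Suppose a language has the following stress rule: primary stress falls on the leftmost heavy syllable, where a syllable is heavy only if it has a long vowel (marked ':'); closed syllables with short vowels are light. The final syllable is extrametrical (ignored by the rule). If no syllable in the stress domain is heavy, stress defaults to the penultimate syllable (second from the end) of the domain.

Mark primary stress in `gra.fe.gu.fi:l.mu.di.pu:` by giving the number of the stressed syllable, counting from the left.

4

The final syllable (7, pu:) is extrametrical; the stress domain is syllables 1–6.
Weights: 1 gra L, 2 fe L, 3 gu L, 4 fi:l H, 5 mu L, 6 di L.
Heavy syllables in the domain: 4. The leftmost is syllable 4 (fi:l).
Primary stress: syllable 4 → gra.fe.gu.ˈfi:l.mu.di.pu:.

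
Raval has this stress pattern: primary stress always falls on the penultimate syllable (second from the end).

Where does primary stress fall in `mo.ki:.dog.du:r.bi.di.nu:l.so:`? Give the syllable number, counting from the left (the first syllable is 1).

7

The word has 8 syllables; the penultimate syllable (second from the end) is syllable 7 (nu:l).
Primary stress: syllable 7 → mo.ki:.dog.du:r.bi.di.ˈnu:l.so:.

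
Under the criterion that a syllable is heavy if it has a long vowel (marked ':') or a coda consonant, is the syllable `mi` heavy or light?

light

`mi`: short vowel, open (no coda). Short vowel, open → light.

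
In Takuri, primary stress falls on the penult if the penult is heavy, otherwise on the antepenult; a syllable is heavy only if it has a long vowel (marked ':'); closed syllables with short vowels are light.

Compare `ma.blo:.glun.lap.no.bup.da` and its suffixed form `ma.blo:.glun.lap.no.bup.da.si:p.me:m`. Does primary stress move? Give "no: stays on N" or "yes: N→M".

yes: 5→8

Base `ma.blo:.glun.lap.no.bup.da` (7 syllables):
  Weights: 5 no L, 6 bup L, 7 da L.
  The penult (syllable 6, bup) is light, so stress falls on the antepenult (syllable 5, no).
  → primary stress on syllable 5.
Suffixed `ma.blo:.glun.lap.no.bup.da.si:p.me:m` (9 syllables):
  Weights: 7 da L, 8 si:p H, 9 me:m H.
  The penult (syllable 8, si:p) is heavy, so it takes stress.
  → primary stress on syllable 8.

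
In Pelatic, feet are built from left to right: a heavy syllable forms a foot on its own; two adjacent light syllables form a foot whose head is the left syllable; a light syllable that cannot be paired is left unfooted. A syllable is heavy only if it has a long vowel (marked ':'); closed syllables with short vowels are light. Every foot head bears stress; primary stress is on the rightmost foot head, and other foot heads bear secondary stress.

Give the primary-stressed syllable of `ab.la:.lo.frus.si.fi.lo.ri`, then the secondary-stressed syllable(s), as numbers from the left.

primary 7, secondary 2, 3, 5

Weights: 1 ab L, 2 la: H, 3 lo L, 4 frus L, 5 si L, 6 fi L, 7 lo L, 8 ri L.
Parse left to right (heavy = foot alone; LL = one foot; stranded L unfooted): ab (ˈla:) (ˈlo.frus) (ˈsi.fi) (ˈlo.ri).
Foot heads: 2, 3, 5, 7.
Primary stress on the rightmost head = syllable 7.
Secondary stress on 2, 3, 5: ab.ˌla:.ˌlo.frus.ˌsi.fi.ˈlo.ri.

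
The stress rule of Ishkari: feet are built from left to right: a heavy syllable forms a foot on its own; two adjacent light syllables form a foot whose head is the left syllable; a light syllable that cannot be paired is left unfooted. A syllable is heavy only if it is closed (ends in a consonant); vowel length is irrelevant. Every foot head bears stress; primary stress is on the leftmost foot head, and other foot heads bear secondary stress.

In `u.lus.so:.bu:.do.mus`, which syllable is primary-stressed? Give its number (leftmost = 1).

2

Weights: 1 u L, 2 lus H, 3 so: L, 4 bu: L, 5 do L, 6 mus H.
Parse left to right (heavy = foot alone; LL = one foot; stranded L unfooted): u (ˈlus) (ˈso:.bu:) do (ˈmus).
Foot heads: 2, 3, 6.
Primary stress on the leftmost head = syllable 2.
Primary stress: syllable 2 → u.ˈlus.so:.bu:.do.mus.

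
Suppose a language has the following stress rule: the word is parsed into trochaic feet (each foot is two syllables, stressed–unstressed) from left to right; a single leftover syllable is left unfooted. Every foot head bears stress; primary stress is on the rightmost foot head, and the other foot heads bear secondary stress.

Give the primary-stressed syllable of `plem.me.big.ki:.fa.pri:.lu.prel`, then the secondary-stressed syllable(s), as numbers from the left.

Parse left to right into trochaic (ˈσσ) feet: (ˈplem.me) (ˈbig.ki:) (ˈfa.pri:) (ˈlu.prel).
Foot heads (stressed positions): 1, 3, 5, 7.
End Rule Rightmost: primary stress on the rightmost head = syllable 7.
Secondary stress on 1, 3, 5: ˌplem.me.ˌbig.ki:.ˌfa.pri:.ˈlu.prel.

primary 7, secondary 1, 3, 5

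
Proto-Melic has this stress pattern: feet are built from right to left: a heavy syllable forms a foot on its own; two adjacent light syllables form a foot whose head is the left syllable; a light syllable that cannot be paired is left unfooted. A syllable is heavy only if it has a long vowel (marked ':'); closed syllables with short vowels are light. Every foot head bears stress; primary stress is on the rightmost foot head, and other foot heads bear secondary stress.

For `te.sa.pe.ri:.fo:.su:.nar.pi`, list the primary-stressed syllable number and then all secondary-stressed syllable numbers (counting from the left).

Weights: 1 te L, 2 sa L, 3 pe L, 4 ri: H, 5 fo: H, 6 su: H, 7 nar L, 8 pi L.
Parse right to left (heavy = foot alone; LL = one foot; stranded L unfooted): te (ˈsa.pe) (ˈri:) (ˈfo:) (ˈsu:) (ˈnar.pi).
Foot heads: 2, 4, 5, 6, 7.
Primary stress on the rightmost head = syllable 7.
Secondary stress on 2, 4, 5, 6: te.ˌsa.pe.ˌri:.ˌfo:.ˌsu:.ˈnar.pi.

primary 7, secondary 2, 4, 5, 6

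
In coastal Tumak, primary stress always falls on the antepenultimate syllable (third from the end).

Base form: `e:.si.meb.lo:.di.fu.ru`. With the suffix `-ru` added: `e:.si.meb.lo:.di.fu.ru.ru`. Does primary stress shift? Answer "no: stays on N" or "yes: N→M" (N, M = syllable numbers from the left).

Base `e:.si.meb.lo:.di.fu.ru` (7 syllables):
  The word has 7 syllables; the antepenultimate syllable (third from the end) is syllable 5 (di).
  → primary stress on syllable 5.
Suffixed `e:.si.meb.lo:.di.fu.ru.ru` (8 syllables):
  The word has 8 syllables; the antepenultimate syllable (third from the end) is syllable 6 (fu).
  → primary stress on syllable 6.

yes: 5→6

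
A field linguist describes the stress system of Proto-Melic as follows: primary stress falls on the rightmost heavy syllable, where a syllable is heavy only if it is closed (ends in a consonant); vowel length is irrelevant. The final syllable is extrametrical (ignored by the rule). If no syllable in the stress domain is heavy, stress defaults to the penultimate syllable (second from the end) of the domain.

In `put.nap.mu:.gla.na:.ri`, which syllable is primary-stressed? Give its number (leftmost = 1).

2

The final syllable (6, ri) is extrametrical; the stress domain is syllables 1–5.
Weights: 1 put H, 2 nap H, 3 mu: L, 4 gla L, 5 na: L.
Heavy syllables in the domain: 1, 2. The rightmost is syllable 2 (nap).
Primary stress: syllable 2 → put.ˈnap.mu:.gla.na:.ri.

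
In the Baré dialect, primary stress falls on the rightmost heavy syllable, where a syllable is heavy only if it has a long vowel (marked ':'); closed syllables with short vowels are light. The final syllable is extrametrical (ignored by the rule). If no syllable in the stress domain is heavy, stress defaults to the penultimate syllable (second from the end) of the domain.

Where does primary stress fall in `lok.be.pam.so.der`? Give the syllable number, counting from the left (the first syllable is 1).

3

The final syllable (5, der) is extrametrical; the stress domain is syllables 1–4.
Weights: 1 lok L, 2 be L, 3 pam L, 4 so L.
No heavy syllable in the domain; default to the penultimate syllable (second from the end) of the domain = syllable 3.
Primary stress: syllable 3 → lok.be.ˈpam.so.der.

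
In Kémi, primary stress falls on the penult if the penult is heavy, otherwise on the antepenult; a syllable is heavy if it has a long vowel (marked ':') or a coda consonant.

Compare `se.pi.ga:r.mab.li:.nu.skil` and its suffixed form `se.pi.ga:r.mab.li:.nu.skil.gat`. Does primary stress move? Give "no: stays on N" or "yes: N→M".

yes: 5→7

Base `se.pi.ga:r.mab.li:.nu.skil` (7 syllables):
  Weights: 5 li: H, 6 nu L, 7 skil H.
  The penult (syllable 6, nu) is light, so stress falls on the antepenult (syllable 5, li:).
  → primary stress on syllable 5.
Suffixed `se.pi.ga:r.mab.li:.nu.skil.gat` (8 syllables):
  Weights: 6 nu L, 7 skil H, 8 gat H.
  The penult (syllable 7, skil) is heavy, so it takes stress.
  → primary stress on syllable 7.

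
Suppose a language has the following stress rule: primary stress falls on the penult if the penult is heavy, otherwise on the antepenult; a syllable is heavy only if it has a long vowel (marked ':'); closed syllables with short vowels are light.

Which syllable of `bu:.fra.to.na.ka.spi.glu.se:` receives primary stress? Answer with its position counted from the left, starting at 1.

Weights: 6 spi L, 7 glu L, 8 se: H.
The penult (syllable 7, glu) is light, so stress falls on the antepenult (syllable 6, spi).
Primary stress: syllable 6 → bu:.fra.to.na.ka.ˈspi.glu.se:.

6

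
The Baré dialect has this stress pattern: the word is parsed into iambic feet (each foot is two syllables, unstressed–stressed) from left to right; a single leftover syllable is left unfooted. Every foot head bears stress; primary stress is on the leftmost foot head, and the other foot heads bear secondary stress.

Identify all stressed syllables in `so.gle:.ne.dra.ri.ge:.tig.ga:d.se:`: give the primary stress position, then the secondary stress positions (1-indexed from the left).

primary 2, secondary 4, 6, 8

Parse left to right into iambic (σˈσ) feet: (so.ˈgle:) (ne.ˈdra) (ri.ˈge:) (tig.ˈga:d) se:. Syllable 9 is left unfooted.
Foot heads (stressed positions): 2, 4, 6, 8.
End Rule Leftmost: primary stress on the leftmost head = syllable 2.
Secondary stress on 4, 6, 8: so.ˈgle:.ne.ˌdra.ri.ˌge:.tig.ˌga:d.se:.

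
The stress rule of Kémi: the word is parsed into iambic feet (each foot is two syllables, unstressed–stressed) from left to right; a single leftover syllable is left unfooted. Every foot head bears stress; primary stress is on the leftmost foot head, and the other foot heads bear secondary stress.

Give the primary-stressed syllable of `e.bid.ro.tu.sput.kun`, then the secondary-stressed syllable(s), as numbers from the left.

Parse left to right into iambic (σˈσ) feet: (e.ˈbid) (ro.ˈtu) (sput.ˈkun).
Foot heads (stressed positions): 2, 4, 6.
End Rule Leftmost: primary stress on the leftmost head = syllable 2.
Secondary stress on 4, 6: e.ˈbid.ro.ˌtu.sput.ˌkun.

primary 2, secondary 4, 6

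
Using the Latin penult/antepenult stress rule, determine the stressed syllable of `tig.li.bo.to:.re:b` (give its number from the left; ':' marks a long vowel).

4

Classical Latin: stress the penult if heavy (long vowel or closed), else the antepenult.
Weights: 3 bo L, 4 to: H, 5 re:b H.
The penult (syllable 4, to:) is heavy, so it takes stress.
Stress on syllable 4: tig.li.bo.ˈto:.re:b.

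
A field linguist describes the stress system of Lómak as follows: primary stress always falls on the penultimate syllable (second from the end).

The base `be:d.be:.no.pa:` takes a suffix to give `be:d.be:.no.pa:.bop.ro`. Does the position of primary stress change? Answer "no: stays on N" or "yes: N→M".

yes: 3→5

Base `be:d.be:.no.pa:` (4 syllables):
  The word has 4 syllables; the penultimate syllable (second from the end) is syllable 3 (no).
  → primary stress on syllable 3.
Suffixed `be:d.be:.no.pa:.bop.ro` (6 syllables):
  The word has 6 syllables; the penultimate syllable (second from the end) is syllable 5 (bop).
  → primary stress on syllable 5.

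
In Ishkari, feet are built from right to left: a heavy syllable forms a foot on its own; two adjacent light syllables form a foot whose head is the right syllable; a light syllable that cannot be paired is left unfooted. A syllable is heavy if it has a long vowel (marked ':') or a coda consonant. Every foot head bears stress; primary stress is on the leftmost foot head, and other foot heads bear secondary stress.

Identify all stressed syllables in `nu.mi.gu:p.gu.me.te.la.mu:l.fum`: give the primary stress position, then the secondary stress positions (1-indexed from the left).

Weights: 1 nu L, 2 mi L, 3 gu:p H, 4 gu L, 5 me L, 6 te L, 7 la L, 8 mu:l H, 9 fum H.
Parse right to left (heavy = foot alone; LL = one foot; stranded L unfooted): (nu.ˈmi) (ˈgu:p) (gu.ˈme) (te.ˈla) (ˈmu:l) (ˈfum).
Foot heads: 2, 3, 5, 7, 8, 9.
Primary stress on the leftmost head = syllable 2.
Secondary stress on 3, 5, 7, 8, 9: nu.ˈmi.ˌgu:p.gu.ˌme.te.ˌla.ˌmu:l.ˌfum.

primary 2, secondary 3, 5, 7, 8, 9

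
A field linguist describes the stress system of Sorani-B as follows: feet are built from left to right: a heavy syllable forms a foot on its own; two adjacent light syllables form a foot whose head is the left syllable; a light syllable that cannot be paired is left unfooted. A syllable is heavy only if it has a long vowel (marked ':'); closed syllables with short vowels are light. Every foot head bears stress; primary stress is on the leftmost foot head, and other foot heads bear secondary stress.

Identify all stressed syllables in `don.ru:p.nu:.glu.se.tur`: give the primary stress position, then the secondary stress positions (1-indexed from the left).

Weights: 1 don L, 2 ru:p H, 3 nu: H, 4 glu L, 5 se L, 6 tur L.
Parse left to right (heavy = foot alone; LL = one foot; stranded L unfooted): don (ˈru:p) (ˈnu:) (ˈglu.se) tur.
Foot heads: 2, 3, 4.
Primary stress on the leftmost head = syllable 2.
Secondary stress on 3, 4: don.ˈru:p.ˌnu:.ˌglu.se.tur.

primary 2, secondary 3, 4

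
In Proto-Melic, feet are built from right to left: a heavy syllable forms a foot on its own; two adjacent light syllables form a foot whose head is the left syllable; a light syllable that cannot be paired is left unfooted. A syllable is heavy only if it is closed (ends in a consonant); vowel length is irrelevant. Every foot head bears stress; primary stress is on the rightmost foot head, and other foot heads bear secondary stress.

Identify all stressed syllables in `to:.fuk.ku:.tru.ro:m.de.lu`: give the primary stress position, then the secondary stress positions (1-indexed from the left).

primary 6, secondary 2, 3, 5

Weights: 1 to: L, 2 fuk H, 3 ku: L, 4 tru L, 5 ro:m H, 6 de L, 7 lu L.
Parse right to left (heavy = foot alone; LL = one foot; stranded L unfooted): to: (ˈfuk) (ˈku:.tru) (ˈro:m) (ˈde.lu).
Foot heads: 2, 3, 5, 6.
Primary stress on the rightmost head = syllable 6.
Secondary stress on 2, 3, 5: to:.ˌfuk.ˌku:.tru.ˌro:m.ˈde.lu.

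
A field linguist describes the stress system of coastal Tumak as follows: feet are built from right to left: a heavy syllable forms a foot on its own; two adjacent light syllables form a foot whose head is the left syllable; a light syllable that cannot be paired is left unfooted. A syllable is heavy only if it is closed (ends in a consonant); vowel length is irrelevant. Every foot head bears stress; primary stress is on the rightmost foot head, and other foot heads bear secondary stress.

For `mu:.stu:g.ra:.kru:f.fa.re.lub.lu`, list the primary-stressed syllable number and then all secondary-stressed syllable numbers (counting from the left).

Weights: 1 mu: L, 2 stu:g H, 3 ra: L, 4 kru:f H, 5 fa L, 6 re L, 7 lub H, 8 lu L.
Parse right to left (heavy = foot alone; LL = one foot; stranded L unfooted): mu: (ˈstu:g) ra: (ˈkru:f) (ˈfa.re) (ˈlub) lu.
Foot heads: 2, 4, 5, 7.
Primary stress on the rightmost head = syllable 7.
Secondary stress on 2, 4, 5: mu:.ˌstu:g.ra:.ˌkru:f.ˌfa.re.ˈlub.lu.

primary 7, secondary 2, 4, 5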